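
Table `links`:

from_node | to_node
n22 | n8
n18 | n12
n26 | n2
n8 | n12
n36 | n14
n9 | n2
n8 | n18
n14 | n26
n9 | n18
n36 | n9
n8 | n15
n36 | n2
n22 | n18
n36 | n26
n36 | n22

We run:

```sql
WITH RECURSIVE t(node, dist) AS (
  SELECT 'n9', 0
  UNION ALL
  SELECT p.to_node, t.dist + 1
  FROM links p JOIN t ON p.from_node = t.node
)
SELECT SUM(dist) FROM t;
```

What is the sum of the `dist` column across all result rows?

4

Base: (n9, dist=0).
Iteration 1: edges from {n9} -> (n18, dist=1), (n2, dist=1).
Iteration 2: edges from {n18,n2} -> (n12, dist=2).
Iteration 3: no outgoing edges from {n12}; recursion stops.
SUM(dist) = 0 + 1 + 1 + 2 = 4.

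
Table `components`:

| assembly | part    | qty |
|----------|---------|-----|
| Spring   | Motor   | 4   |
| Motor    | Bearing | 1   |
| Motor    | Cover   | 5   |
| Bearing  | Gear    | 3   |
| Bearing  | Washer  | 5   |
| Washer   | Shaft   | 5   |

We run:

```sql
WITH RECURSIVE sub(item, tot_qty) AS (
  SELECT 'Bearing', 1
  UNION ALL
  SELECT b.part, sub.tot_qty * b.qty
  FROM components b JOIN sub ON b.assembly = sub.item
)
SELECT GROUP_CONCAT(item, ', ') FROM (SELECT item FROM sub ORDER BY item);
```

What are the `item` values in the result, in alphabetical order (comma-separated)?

Base: (Bearing, tot_qty=1).
Iteration 1: components of {Bearing} -> Gear = 1*3 = 3, Washer = 1*5 = 5.
Iteration 2: components of {Gear,Washer} -> Shaft = 5*5 = 25.
Iteration 3: no further components; recursion stops.

Bearing, Gear, Shaft, Washer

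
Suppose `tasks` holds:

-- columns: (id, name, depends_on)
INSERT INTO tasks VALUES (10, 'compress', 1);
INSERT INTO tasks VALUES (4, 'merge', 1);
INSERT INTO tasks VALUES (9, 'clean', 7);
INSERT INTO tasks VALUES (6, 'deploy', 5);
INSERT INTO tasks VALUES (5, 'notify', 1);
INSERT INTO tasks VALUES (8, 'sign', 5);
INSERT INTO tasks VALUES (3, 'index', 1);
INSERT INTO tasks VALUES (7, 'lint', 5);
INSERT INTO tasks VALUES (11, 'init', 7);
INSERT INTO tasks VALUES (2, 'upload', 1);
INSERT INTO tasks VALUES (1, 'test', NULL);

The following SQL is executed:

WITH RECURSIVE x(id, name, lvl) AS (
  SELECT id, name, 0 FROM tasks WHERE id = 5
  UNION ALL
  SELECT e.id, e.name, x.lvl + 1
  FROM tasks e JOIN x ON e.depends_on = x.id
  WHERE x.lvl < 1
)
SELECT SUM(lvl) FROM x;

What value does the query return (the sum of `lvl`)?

3

Base: id=5 (notify) at lvl 0.
Iteration 1: rows with depends_on in {5} -> deploy (id 6, lvl 1), lint (id 7, lvl 1), sign (id 8, lvl 1).
Iteration 2: lvl < 1 fails for all current rows; recursion stops.
SUM(lvl) = 0 + 1 + 1 + 1 = 3.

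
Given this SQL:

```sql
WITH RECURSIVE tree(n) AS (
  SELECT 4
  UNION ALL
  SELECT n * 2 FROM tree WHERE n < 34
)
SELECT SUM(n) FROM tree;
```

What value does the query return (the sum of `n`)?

124

Base: n=4.
Iteration 1: 4 < 34 holds -> n = 4 * 2 = 8.
Iteration 2: 8 < 34 holds -> n = 8 * 2 = 16.
Iteration 3: 16 < 34 holds -> n = 16 * 2 = 32.
Iteration 4: 32 < 34 holds -> n = 32 * 2 = 64.
Iteration 5: 64 < 34 fails; recursion stops.
SUM(n) = 4 + 8 + 16 + 32 + 64 = 124.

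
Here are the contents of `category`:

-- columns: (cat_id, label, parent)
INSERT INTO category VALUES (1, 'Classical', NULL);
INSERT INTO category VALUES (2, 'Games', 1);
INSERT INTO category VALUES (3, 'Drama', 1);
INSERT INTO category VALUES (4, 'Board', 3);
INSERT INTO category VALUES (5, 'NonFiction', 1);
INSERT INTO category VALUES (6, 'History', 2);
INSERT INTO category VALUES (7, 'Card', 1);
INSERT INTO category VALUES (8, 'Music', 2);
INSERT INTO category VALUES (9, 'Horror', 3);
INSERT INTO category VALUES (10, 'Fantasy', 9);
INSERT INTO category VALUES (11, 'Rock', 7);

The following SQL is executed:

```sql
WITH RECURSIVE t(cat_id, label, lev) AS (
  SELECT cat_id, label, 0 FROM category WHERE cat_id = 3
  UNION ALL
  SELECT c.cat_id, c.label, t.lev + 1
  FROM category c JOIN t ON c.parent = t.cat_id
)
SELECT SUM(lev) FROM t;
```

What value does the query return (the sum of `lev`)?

4

Base: cat_id=3 (Drama) at lev 0.
Iteration 1: rows with parent in {3} -> Board (id 4, lev 1), Horror (id 9, lev 1).
Iteration 2: rows with parent in {4,9} -> Fantasy (id 10, lev 2).
Iteration 3: no rows with parent in {10}; recursion stops.
SUM(lev) = 0 + 1 + 1 + 2 = 4.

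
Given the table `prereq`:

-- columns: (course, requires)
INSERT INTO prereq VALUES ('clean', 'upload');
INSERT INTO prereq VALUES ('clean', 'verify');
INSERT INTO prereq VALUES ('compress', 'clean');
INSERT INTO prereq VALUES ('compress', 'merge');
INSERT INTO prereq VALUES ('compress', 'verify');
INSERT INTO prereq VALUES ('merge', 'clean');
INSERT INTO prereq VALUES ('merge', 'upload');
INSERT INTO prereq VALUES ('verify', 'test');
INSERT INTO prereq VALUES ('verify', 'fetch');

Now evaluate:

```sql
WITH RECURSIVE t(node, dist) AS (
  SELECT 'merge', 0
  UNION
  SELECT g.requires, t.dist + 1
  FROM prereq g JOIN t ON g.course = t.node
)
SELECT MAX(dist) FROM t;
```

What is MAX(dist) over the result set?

Base: (merge, dist=0).
Iteration 1: edges from {merge} -> (clean, dist=1), (upload, dist=1).
Iteration 2: edges from {clean,upload} -> (upload, dist=2), (verify, dist=2).
Iteration 3: edges from {upload,verify} -> (fetch, dist=3), (test, dist=3).
Iteration 4: no outgoing edges from {fetch,test}; recursion stops.
dist values: 0, 1, 1, 2, 2, 3, 3; the maximum is 3.

3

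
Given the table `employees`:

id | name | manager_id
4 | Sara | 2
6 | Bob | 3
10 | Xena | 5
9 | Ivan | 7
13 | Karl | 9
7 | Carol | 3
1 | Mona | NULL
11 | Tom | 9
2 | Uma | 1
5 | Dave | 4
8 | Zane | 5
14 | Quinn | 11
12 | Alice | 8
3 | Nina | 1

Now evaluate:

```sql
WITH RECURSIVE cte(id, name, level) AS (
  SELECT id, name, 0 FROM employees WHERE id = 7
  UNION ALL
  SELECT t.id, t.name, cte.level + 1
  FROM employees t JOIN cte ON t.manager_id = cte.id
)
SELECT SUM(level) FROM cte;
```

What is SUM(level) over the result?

Base: id=7 (Carol) at level 0.
Iteration 1: rows with manager_id in {7} -> Ivan (id 9, level 1).
Iteration 2: rows with manager_id in {9} -> Tom (id 11, level 2), Karl (id 13, level 2).
Iteration 3: rows with manager_id in {11,13} -> Quinn (id 14, level 3).
Iteration 4: no rows with manager_id in {14}; recursion stops.
SUM(level) = 0 + 1 + 2 + 2 + 3 = 8.

8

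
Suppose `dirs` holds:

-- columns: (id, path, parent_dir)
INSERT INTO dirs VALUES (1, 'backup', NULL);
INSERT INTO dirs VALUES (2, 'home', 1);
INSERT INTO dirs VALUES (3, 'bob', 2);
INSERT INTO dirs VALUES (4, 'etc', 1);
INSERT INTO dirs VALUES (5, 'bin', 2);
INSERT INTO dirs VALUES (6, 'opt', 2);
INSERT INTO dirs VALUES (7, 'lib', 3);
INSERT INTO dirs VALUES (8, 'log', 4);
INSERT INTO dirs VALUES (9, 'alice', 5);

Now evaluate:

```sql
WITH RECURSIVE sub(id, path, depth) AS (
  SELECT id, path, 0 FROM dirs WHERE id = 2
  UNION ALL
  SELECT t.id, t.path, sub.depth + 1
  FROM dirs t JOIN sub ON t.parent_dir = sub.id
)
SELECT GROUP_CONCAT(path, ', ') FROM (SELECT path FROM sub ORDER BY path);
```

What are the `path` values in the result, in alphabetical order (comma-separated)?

alice, bin, bob, home, lib, opt

Base: id=2 (home) at depth 0.
Iteration 1: rows with parent_dir in {2} -> bob (id 3, depth 1), bin (id 5, depth 1), opt (id 6, depth 1).
Iteration 2: rows with parent_dir in {3,5,6} -> lib (id 7, depth 2), alice (id 9, depth 2).
Iteration 3: no rows with parent_dir in {7,9}; recursion stops.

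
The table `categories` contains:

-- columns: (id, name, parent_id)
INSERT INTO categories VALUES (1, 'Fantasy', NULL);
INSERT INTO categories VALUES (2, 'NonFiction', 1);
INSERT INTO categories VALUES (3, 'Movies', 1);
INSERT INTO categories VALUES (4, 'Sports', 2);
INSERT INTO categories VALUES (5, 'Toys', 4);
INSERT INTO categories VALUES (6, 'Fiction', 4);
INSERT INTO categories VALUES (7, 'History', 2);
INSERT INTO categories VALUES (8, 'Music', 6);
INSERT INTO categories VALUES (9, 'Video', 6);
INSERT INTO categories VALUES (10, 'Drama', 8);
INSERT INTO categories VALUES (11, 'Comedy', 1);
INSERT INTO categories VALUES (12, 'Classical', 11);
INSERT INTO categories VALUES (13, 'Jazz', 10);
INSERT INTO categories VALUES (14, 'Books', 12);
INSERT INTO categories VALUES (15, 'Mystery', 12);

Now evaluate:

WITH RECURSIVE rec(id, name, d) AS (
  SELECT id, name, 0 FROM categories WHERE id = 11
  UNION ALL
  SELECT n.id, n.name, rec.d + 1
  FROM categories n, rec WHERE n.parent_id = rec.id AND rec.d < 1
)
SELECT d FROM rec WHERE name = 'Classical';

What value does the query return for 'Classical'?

1

Base: id=11 (Comedy) at d 0.
Iteration 1: rows with parent_id in {11} -> Classical (id 12, d 1).
Iteration 2: d < 1 fails for all current rows; recursion stops.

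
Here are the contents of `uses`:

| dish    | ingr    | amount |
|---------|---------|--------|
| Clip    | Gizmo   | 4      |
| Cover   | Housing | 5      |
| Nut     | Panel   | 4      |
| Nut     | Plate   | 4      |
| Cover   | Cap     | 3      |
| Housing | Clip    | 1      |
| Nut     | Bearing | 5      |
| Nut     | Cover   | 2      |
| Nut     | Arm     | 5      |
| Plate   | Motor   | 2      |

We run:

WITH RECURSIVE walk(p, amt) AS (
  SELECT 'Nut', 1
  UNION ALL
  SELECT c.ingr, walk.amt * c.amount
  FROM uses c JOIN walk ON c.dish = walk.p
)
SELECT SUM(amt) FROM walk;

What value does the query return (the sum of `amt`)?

Base: (Nut, amt=1).
Iteration 1: components of {Nut} -> Arm = 1*5 = 5, Bearing = 1*5 = 5, Cover = 1*2 = 2, Panel = 1*4 = 4, Plate = 1*4 = 4.
Iteration 2: components of {Arm,Bearing,Cover,Panel,Plate} -> Cap = 2*3 = 6, Housing = 2*5 = 10, Motor = 4*2 = 8.
Iteration 3: components of {Cap,Housing,Motor} -> Clip = 10*1 = 10.
Iteration 4: components of {Clip} -> Gizmo = 10*4 = 40.
Iteration 5: no further components; recursion stops.
SUM(amt) = 1 + 4 + 2 + 4 + 5 + 5 + 8 + 10 + 6 + 10 + 40 = 95.

95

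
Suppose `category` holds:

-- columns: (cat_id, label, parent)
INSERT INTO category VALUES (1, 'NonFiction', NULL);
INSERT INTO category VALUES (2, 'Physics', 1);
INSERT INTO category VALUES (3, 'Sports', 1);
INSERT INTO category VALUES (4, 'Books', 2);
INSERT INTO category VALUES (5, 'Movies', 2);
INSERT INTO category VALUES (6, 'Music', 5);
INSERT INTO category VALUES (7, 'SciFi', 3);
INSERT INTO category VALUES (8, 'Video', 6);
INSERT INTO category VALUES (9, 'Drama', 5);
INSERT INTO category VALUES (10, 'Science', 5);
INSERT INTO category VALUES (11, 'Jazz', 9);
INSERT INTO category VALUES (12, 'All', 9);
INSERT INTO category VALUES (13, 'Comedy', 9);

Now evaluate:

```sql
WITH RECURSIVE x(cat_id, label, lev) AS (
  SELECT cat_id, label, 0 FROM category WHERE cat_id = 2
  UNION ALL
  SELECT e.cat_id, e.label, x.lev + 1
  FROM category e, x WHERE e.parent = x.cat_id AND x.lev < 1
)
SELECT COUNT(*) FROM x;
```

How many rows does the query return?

Base: cat_id=2 (Physics) at lev 0.
Iteration 1: rows with parent in {2} -> Books (id 4, lev 1), Movies (id 5, lev 1).
Iteration 2: lev < 1 fails for all current rows; recursion stops.
Total rows emitted: 3.

3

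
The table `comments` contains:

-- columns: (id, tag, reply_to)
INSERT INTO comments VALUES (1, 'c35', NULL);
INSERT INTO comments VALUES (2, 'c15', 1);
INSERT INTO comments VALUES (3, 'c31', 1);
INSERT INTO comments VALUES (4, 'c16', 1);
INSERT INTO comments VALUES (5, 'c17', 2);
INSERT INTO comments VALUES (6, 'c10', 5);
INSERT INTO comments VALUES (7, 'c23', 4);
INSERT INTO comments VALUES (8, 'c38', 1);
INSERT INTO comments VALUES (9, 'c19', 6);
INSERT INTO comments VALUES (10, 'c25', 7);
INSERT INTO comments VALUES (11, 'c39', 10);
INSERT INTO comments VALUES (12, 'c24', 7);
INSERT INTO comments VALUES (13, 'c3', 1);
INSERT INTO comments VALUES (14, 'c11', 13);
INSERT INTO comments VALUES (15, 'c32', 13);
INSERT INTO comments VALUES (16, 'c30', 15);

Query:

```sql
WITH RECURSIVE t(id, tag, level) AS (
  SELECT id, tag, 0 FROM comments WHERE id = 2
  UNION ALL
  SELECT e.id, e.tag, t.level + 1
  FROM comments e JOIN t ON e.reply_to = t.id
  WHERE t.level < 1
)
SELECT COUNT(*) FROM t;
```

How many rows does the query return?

2

Base: id=2 (c15) at level 0.
Iteration 1: rows with reply_to in {2} -> c17 (id 5, level 1).
Iteration 2: level < 1 fails for all current rows; recursion stops.
Total rows emitted: 2.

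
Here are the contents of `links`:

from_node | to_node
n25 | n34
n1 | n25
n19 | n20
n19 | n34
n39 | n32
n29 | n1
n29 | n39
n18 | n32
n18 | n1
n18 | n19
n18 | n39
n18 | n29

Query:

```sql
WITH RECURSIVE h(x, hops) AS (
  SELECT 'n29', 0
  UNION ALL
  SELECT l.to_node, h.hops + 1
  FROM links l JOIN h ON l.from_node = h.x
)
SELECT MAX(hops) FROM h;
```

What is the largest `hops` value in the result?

Base: (n29, hops=0).
Iteration 1: edges from {n29} -> (n1, hops=1), (n39, hops=1).
Iteration 2: edges from {n1,n39} -> (n25, hops=2), (n32, hops=2).
Iteration 3: edges from {n25,n32} -> (n34, hops=3).
Iteration 4: no outgoing edges from {n34}; recursion stops.
hops values: 0, 1, 1, 2, 2, 3; the maximum is 3.

3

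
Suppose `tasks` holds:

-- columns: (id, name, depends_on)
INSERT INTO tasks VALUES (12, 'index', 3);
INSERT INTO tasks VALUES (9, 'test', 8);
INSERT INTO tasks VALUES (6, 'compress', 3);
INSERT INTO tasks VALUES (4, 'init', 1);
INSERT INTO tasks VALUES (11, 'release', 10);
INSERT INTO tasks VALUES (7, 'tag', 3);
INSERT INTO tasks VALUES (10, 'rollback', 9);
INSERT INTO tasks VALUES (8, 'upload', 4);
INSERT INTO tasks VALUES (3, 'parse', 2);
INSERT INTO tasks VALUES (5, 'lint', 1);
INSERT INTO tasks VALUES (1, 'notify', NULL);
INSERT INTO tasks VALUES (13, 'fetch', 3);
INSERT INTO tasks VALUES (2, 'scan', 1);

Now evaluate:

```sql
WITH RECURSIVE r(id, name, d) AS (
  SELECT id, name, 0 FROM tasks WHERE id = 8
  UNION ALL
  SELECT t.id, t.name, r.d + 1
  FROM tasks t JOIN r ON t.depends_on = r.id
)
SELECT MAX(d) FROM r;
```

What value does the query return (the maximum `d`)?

Base: id=8 (upload) at d 0.
Iteration 1: rows with depends_on in {8} -> test (id 9, d 1).
Iteration 2: rows with depends_on in {9} -> rollback (id 10, d 2).
Iteration 3: rows with depends_on in {10} -> release (id 11, d 3).
Iteration 4: no rows with depends_on in {11}; recursion stops.
d values: 0, 1, 2, 3; the maximum is 3.

3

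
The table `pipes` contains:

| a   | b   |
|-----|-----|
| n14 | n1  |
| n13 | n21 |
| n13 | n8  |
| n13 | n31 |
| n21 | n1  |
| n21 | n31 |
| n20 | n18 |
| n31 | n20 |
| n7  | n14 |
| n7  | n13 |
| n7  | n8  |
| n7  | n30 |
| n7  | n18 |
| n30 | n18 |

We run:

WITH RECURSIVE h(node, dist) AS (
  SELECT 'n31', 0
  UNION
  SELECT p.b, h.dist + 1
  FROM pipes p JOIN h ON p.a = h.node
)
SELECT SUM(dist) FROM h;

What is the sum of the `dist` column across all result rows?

Base: (n31, dist=0).
Iteration 1: edges from {n31} -> (n20, dist=1).
Iteration 2: edges from {n20} -> (n18, dist=2).
Iteration 3: no outgoing edges from {n18}; recursion stops.
SUM(dist) = 0 + 1 + 2 = 3.

3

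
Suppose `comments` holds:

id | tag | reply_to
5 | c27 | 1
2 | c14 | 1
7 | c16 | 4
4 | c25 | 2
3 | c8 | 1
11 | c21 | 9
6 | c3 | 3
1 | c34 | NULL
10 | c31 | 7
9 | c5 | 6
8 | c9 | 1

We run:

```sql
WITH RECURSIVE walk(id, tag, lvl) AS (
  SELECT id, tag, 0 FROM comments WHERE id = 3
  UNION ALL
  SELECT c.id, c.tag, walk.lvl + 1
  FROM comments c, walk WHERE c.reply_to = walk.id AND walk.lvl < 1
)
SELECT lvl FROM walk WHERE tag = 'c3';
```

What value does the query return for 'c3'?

Base: id=3 (c8) at lvl 0.
Iteration 1: rows with reply_to in {3} -> c3 (id 6, lvl 1).
Iteration 2: lvl < 1 fails for all current rows; recursion stops.

1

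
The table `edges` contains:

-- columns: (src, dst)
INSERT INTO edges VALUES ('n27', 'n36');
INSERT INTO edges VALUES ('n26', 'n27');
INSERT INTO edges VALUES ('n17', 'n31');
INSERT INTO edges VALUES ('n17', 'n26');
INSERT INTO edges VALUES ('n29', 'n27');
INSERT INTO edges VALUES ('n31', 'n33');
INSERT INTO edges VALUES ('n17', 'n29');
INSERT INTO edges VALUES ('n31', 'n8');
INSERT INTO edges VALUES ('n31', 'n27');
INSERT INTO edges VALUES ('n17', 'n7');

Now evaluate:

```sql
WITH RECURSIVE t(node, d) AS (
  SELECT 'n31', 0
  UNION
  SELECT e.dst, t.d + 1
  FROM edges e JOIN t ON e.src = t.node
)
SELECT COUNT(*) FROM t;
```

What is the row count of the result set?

Base: (n31, d=0).
Iteration 1: edges from {n31} -> (n27, d=1), (n33, d=1), (n8, d=1).
Iteration 2: edges from {n27,n33,n8} -> (n36, d=2).
Iteration 3: no outgoing edges from {n36}; recursion stops.
Total rows emitted: 5.

5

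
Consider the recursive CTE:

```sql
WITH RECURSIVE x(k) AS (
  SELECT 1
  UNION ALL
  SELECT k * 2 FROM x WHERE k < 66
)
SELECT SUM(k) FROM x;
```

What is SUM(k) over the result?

255

Base: k=1.
Iteration 1: 1 < 66 holds -> k = 1 * 2 = 2.
Iteration 2: 2 < 66 holds -> k = 2 * 2 = 4.
Iteration 3: 4 < 66 holds -> k = 4 * 2 = 8.
Iteration 4: 8 < 66 holds -> k = 8 * 2 = 16.
Iteration 5: 16 < 66 holds -> k = 16 * 2 = 32.
Iteration 6: 32 < 66 holds -> k = 32 * 2 = 64.
Iteration 7: 64 < 66 holds -> k = 64 * 2 = 128.
Iteration 8: 128 < 66 fails; recursion stops.
SUM(k) = 1 + 2 + 4 + 8 + 16 + 32 + 64 + 128 = 255.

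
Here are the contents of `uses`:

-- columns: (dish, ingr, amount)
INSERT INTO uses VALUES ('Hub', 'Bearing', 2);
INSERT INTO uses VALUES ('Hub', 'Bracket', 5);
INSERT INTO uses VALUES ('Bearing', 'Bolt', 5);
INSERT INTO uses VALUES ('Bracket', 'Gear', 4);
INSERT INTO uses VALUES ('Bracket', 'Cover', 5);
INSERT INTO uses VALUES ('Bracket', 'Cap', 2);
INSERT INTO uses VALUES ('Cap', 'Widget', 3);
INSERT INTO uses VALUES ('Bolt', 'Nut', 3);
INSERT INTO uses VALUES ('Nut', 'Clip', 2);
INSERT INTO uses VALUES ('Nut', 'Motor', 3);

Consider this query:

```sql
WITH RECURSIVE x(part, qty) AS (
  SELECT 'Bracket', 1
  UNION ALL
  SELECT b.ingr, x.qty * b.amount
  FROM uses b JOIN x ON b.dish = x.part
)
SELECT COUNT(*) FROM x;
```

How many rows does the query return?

Base: (Bracket, qty=1).
Iteration 1: components of {Bracket} -> Cap = 1*2 = 2, Cover = 1*5 = 5, Gear = 1*4 = 4.
Iteration 2: components of {Cap,Cover,Gear} -> Widget = 2*3 = 6.
Iteration 3: no further components; recursion stops.
Total rows emitted: 5.

5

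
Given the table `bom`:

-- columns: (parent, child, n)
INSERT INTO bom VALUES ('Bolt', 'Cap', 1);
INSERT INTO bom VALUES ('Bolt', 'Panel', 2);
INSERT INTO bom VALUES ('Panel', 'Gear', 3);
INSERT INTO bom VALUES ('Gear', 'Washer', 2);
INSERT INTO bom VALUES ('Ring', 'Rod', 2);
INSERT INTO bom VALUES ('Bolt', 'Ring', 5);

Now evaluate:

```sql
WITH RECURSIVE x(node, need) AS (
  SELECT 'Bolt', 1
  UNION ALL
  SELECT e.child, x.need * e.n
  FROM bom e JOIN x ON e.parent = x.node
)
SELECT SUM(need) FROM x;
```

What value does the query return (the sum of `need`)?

Base: (Bolt, need=1).
Iteration 1: components of {Bolt} -> Cap = 1*1 = 1, Panel = 1*2 = 2, Ring = 1*5 = 5.
Iteration 2: components of {Cap,Panel,Ring} -> Gear = 2*3 = 6, Rod = 5*2 = 10.
Iteration 3: components of {Gear,Rod} -> Washer = 6*2 = 12.
Iteration 4: no further components; recursion stops.
SUM(need) = 1 + 2 + 1 + 5 + 6 + 10 + 12 = 37.

37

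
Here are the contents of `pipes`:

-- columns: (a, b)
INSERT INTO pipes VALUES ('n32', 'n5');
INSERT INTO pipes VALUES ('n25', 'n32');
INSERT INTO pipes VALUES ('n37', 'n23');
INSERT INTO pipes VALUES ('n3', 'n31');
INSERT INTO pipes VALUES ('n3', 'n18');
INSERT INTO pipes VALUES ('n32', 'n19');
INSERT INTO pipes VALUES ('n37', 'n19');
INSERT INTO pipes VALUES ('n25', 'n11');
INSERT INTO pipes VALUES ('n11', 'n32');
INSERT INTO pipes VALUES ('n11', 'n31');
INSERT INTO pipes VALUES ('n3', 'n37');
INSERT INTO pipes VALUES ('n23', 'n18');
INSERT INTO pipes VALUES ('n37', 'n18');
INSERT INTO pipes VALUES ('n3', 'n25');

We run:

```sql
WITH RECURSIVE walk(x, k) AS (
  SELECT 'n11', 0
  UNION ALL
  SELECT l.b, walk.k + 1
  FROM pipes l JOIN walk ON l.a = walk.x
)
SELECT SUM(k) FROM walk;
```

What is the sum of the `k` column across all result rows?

Base: (n11, k=0).
Iteration 1: edges from {n11} -> (n31, k=1), (n32, k=1).
Iteration 2: edges from {n31,n32} -> (n19, k=2), (n5, k=2).
Iteration 3: no outgoing edges from {n19,n5}; recursion stops.
SUM(k) = 0 + 1 + 1 + 2 + 2 = 6.

6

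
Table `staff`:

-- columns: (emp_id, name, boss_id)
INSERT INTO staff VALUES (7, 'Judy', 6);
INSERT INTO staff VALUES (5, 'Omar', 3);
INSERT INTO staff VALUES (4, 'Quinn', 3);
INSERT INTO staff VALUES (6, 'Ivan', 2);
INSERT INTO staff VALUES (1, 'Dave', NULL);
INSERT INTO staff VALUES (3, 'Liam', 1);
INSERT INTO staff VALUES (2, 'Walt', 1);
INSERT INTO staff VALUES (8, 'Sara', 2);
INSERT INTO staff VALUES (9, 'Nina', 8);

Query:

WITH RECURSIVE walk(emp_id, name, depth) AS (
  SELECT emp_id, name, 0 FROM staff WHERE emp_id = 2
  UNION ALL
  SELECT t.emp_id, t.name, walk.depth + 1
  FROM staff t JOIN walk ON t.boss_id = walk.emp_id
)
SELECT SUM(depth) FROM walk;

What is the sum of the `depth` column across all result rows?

Base: emp_id=2 (Walt) at depth 0.
Iteration 1: rows with boss_id in {2} -> Ivan (id 6, depth 1), Sara (id 8, depth 1).
Iteration 2: rows with boss_id in {6,8} -> Judy (id 7, depth 2), Nina (id 9, depth 2).
Iteration 3: no rows with boss_id in {7,9}; recursion stops.
SUM(depth) = 0 + 1 + 1 + 2 + 2 = 6.

6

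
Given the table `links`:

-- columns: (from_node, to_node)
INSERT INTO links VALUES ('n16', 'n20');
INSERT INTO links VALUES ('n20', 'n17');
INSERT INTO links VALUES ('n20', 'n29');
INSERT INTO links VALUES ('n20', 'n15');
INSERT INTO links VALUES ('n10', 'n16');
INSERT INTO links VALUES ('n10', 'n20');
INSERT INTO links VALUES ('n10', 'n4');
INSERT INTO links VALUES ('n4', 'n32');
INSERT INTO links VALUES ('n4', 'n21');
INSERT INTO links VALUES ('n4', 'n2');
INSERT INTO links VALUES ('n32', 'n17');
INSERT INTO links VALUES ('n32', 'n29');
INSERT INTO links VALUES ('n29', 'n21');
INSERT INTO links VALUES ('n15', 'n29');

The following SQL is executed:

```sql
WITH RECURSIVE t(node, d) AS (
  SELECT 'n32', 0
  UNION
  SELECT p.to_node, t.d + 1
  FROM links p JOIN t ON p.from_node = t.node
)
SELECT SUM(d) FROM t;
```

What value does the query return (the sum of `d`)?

Base: (n32, d=0).
Iteration 1: edges from {n32} -> (n17, d=1), (n29, d=1).
Iteration 2: edges from {n17,n29} -> (n21, d=2).
Iteration 3: no outgoing edges from {n21}; recursion stops.
SUM(d) = 0 + 1 + 1 + 2 = 4.

4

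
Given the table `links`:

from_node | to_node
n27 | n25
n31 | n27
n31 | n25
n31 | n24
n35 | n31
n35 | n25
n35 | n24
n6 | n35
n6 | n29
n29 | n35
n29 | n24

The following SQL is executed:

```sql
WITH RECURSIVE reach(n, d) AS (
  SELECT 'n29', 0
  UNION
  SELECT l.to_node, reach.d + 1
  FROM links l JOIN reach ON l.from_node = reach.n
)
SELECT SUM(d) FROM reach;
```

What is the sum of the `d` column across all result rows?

Base: (n29, d=0).
Iteration 1: edges from {n29} -> (n24, d=1), (n35, d=1).
Iteration 2: edges from {n24,n35} -> (n24, d=2), (n25, d=2), (n31, d=2).
Iteration 3: edges from {n24,n25,n31} -> (n24, d=3), (n25, d=3), (n27, d=3).
Iteration 4: edges from {n24,n25,n27} -> (n25, d=4).
Iteration 5: no outgoing edges from {n25}; recursion stops.
SUM(d) = 0 + 1 + 1 + 2 + 2 + 2 + 3 + 3 + 3 + 4 = 21.

21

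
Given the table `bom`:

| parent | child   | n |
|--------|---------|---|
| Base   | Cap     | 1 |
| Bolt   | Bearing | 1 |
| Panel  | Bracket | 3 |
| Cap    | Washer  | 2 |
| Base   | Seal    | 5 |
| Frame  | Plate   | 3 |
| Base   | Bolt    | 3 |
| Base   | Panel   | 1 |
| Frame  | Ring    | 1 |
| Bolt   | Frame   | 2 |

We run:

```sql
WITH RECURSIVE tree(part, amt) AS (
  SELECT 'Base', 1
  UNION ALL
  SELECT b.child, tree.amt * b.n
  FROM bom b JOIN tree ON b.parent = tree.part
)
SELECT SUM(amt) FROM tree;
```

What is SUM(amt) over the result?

Base: (Base, amt=1).
Iteration 1: components of {Base} -> Bolt = 1*3 = 3, Cap = 1*1 = 1, Panel = 1*1 = 1, Seal = 1*5 = 5.
Iteration 2: components of {Bolt,Cap,Panel,Seal} -> Bearing = 3*1 = 3, Bracket = 1*3 = 3, Frame = 3*2 = 6, Washer = 1*2 = 2.
Iteration 3: components of {Bearing,Bracket,Frame,Washer} -> Plate = 6*3 = 18, Ring = 6*1 = 6.
Iteration 4: no further components; recursion stops.
SUM(amt) = 1 + 1 + 5 + 1 + 3 + 3 + 2 + 6 + 3 + 18 + 6 = 49.

49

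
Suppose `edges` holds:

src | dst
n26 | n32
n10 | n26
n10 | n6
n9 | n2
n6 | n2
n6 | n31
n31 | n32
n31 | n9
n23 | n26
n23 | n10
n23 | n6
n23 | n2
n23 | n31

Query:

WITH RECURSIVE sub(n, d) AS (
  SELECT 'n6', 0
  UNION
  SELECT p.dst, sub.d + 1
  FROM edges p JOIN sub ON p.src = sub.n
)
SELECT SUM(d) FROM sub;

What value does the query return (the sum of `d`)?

Base: (n6, d=0).
Iteration 1: edges from {n6} -> (n2, d=1), (n31, d=1).
Iteration 2: edges from {n2,n31} -> (n32, d=2), (n9, d=2).
Iteration 3: edges from {n32,n9} -> (n2, d=3).
Iteration 4: no outgoing edges from {n2}; recursion stops.
SUM(d) = 0 + 1 + 1 + 2 + 2 + 3 = 9.

9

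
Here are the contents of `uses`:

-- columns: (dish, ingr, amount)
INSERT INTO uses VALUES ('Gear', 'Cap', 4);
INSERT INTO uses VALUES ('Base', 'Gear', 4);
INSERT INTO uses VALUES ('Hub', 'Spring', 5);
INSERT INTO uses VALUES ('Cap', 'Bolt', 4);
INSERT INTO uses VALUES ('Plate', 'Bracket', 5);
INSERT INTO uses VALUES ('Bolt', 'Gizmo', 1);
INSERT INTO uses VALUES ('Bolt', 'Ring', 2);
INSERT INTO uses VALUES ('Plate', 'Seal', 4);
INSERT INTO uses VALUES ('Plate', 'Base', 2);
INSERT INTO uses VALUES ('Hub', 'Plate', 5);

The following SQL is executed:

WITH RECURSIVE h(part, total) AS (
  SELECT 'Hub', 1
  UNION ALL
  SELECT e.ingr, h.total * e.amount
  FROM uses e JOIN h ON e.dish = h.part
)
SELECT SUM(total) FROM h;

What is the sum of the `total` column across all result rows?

2826

Base: (Hub, total=1).
Iteration 1: components of {Hub} -> Plate = 1*5 = 5, Spring = 1*5 = 5.
Iteration 2: components of {Plate,Spring} -> Base = 5*2 = 10, Bracket = 5*5 = 25, Seal = 5*4 = 20.
Iteration 3: components of {Base,Bracket,Seal} -> Gear = 10*4 = 40.
Iteration 4: components of {Gear} -> Cap = 40*4 = 160.
Iteration 5: components of {Cap} -> Bolt = 160*4 = 640.
Iteration 6: components of {Bolt} -> Gizmo = 640*1 = 640, Ring = 640*2 = 1280.
Iteration 7: no further components; recursion stops.
SUM(total) = 1 + 5 + 5 + 10 + 25 + 20 + 40 + 160 + 640 + 1280 + 640 = 2826.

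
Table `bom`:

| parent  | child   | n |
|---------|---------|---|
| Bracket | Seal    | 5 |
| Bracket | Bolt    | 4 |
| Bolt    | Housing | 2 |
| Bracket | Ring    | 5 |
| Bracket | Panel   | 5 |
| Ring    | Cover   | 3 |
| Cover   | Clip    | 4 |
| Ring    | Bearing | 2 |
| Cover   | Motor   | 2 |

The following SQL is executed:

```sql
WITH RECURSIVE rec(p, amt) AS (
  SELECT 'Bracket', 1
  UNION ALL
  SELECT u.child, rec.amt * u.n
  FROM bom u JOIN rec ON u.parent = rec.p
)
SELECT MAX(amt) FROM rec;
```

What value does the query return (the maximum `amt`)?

60

Base: (Bracket, amt=1).
Iteration 1: components of {Bracket} -> Bolt = 1*4 = 4, Panel = 1*5 = 5, Ring = 1*5 = 5, Seal = 1*5 = 5.
Iteration 2: components of {Bolt,Panel,Ring,Seal} -> Bearing = 5*2 = 10, Cover = 5*3 = 15, Housing = 4*2 = 8.
Iteration 3: components of {Bearing,Cover,Housing} -> Clip = 15*4 = 60, Motor = 15*2 = 30.
Iteration 4: no further components; recursion stops.
amt values: 1, 5, 4, 5, 5, 8, 15, 10, 60, 30; the maximum is 60.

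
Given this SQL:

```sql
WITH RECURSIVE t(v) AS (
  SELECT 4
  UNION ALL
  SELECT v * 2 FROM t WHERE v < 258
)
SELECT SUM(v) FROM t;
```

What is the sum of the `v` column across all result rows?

Base: v=4.
Iteration 1: 4 < 258 holds -> v = 4 * 2 = 8.
Iteration 2: 8 < 258 holds -> v = 8 * 2 = 16.
Iteration 3: 16 < 258 holds -> v = 16 * 2 = 32.
Iteration 4: 32 < 258 holds -> v = 32 * 2 = 64.
Iteration 5: 64 < 258 holds -> v = 64 * 2 = 128.
Iteration 6: 128 < 258 holds -> v = 128 * 2 = 256.
Iteration 7: 256 < 258 holds -> v = 256 * 2 = 512.
Iteration 8: 512 < 258 fails; recursion stops.
SUM(v) = 4 + 8 + 16 + 32 + 64 + 128 + 256 + 512 = 1020.

1020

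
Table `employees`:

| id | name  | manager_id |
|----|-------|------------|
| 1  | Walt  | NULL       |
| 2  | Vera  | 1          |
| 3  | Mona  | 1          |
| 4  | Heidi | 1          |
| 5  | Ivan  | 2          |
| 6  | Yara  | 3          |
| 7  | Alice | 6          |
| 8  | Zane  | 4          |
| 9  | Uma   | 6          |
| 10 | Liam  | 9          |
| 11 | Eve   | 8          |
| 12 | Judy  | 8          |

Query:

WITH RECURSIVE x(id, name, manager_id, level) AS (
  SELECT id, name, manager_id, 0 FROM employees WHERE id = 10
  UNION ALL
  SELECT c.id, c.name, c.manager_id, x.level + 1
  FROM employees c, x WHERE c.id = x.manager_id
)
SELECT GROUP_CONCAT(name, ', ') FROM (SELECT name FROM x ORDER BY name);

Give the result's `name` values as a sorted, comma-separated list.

Liam, Mona, Uma, Walt, Yara

Base: id=10 (Liam), manager_id=9, level 0.
Iteration 1: join on id=9 -> Uma (id 9, manager_id=6, level 1).
Iteration 2: join on id=6 -> Yara (id 6, manager_id=3, level 2).
Iteration 3: join on id=3 -> Mona (id 3, manager_id=1, level 3).
Iteration 4: join on id=1 -> Walt (id 1, manager_id=NULL, level 4).
Iteration 5: manager_id is NULL; no match; recursion stops.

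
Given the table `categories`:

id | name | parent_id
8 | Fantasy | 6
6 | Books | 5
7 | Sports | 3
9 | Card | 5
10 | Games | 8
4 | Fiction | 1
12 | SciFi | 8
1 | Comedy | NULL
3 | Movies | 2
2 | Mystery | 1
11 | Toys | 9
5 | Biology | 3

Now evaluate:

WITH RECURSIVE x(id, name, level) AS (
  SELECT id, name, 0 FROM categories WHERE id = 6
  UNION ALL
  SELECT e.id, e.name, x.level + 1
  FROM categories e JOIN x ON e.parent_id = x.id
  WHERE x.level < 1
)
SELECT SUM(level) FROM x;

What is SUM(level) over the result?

Base: id=6 (Books) at level 0.
Iteration 1: rows with parent_id in {6} -> Fantasy (id 8, level 1).
Iteration 2: level < 1 fails for all current rows; recursion stops.
SUM(level) = 0 + 1 = 1.

1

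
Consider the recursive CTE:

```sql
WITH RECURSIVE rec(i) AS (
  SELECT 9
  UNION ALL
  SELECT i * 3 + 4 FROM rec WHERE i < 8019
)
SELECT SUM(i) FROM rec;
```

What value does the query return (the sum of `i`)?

36064

Base: i=9.
Iteration 1: 9 < 8019 holds -> i = 9 * 3 + 4 = 31.
Iteration 2: 31 < 8019 holds -> i = 31 * 3 + 4 = 97.
Iteration 3: 97 < 8019 holds -> i = 97 * 3 + 4 = 295.
Iteration 4: 295 < 8019 holds -> i = 295 * 3 + 4 = 889.
Iteration 5: 889 < 8019 holds -> i = 889 * 3 + 4 = 2671.
Iteration 6: 2671 < 8019 holds -> i = 2671 * 3 + 4 = 8017.
Iteration 7: 8017 < 8019 holds -> i = 8017 * 3 + 4 = 24055.
Iteration 8: 24055 < 8019 fails; recursion stops.
SUM(i) = 9 + 31 + 97 + 295 + 889 + 2671 + 8017 + 24055 = 36064.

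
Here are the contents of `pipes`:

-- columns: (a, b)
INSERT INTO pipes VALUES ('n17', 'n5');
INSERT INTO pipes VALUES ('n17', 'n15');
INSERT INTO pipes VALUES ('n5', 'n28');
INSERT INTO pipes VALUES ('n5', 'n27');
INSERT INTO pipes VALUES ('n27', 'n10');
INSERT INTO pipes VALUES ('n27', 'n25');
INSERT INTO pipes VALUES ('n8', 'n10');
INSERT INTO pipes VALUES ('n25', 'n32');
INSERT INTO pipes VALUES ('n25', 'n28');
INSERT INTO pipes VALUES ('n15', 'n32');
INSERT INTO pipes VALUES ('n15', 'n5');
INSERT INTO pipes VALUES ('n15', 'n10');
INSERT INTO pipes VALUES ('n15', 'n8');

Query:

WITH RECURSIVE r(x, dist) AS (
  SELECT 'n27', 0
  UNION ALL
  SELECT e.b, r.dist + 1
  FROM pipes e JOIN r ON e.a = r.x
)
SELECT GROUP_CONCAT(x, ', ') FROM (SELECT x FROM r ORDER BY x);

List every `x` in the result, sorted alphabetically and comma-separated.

n10, n25, n27, n28, n32

Base: (n27, dist=0).
Iteration 1: edges from {n27} -> (n10, dist=1), (n25, dist=1).
Iteration 2: edges from {n10,n25} -> (n28, dist=2), (n32, dist=2).
Iteration 3: no outgoing edges from {n28,n32}; recursion stops.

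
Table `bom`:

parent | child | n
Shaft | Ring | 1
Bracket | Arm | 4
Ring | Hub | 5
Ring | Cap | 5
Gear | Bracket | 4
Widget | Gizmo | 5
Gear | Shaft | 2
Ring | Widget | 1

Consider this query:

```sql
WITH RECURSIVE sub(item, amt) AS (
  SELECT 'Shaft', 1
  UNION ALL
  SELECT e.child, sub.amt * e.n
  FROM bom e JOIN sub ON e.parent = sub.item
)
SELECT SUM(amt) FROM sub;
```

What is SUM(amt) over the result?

18

Base: (Shaft, amt=1).
Iteration 1: components of {Shaft} -> Ring = 1*1 = 1.
Iteration 2: components of {Ring} -> Cap = 1*5 = 5, Hub = 1*5 = 5, Widget = 1*1 = 1.
Iteration 3: components of {Cap,Hub,Widget} -> Gizmo = 1*5 = 5.
Iteration 4: no further components; recursion stops.
SUM(amt) = 1 + 1 + 5 + 5 + 1 + 5 = 18.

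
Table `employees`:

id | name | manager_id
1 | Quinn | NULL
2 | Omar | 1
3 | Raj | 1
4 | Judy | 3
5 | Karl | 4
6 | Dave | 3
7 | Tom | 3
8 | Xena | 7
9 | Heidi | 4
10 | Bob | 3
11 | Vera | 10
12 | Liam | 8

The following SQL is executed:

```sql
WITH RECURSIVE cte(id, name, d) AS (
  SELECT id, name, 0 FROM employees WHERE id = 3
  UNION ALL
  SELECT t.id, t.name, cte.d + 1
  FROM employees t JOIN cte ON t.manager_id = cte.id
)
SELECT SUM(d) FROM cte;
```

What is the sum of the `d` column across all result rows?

15

Base: id=3 (Raj) at d 0.
Iteration 1: rows with manager_id in {3} -> Judy (id 4, d 1), Dave (id 6, d 1), Tom (id 7, d 1), Bob (id 10, d 1).
Iteration 2: rows with manager_id in {4,6,7,10} -> Karl (id 5, d 2), Xena (id 8, d 2), Heidi (id 9, d 2), Vera (id 11, d 2).
Iteration 3: rows with manager_id in {5,8,9,11} -> Liam (id 12, d 3).
Iteration 4: no rows with manager_id in {12}; recursion stops.
SUM(d) = 0 + 1 + 1 + 1 + 1 + 2 + 2 + 2 + 2 + 3 = 15.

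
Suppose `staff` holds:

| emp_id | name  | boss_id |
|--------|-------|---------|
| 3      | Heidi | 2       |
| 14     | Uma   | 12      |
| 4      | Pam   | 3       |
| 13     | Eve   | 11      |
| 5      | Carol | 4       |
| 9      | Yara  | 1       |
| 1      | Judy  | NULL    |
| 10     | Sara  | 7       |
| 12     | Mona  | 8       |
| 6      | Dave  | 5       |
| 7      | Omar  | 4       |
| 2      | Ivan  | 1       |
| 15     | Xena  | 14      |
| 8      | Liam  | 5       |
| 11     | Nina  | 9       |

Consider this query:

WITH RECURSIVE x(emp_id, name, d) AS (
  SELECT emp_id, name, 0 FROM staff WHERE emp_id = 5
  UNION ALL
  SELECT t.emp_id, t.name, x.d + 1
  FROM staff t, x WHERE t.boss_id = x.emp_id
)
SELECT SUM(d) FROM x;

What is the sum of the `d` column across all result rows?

11

Base: emp_id=5 (Carol) at d 0.
Iteration 1: rows with boss_id in {5} -> Dave (id 6, d 1), Liam (id 8, d 1).
Iteration 2: rows with boss_id in {6,8} -> Mona (id 12, d 2).
Iteration 3: rows with boss_id in {12} -> Uma (id 14, d 3).
Iteration 4: rows with boss_id in {14} -> Xena (id 15, d 4).
Iteration 5: no rows with boss_id in {15}; recursion stops.
SUM(d) = 0 + 1 + 1 + 2 + 3 + 4 = 11.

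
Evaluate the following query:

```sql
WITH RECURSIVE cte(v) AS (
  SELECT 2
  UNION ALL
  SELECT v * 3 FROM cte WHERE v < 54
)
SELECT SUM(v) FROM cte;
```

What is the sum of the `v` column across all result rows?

Base: v=2.
Iteration 1: 2 < 54 holds -> v = 2 * 3 = 6.
Iteration 2: 6 < 54 holds -> v = 6 * 3 = 18.
Iteration 3: 18 < 54 holds -> v = 18 * 3 = 54.
Iteration 4: 54 < 54 fails; recursion stops.
SUM(v) = 2 + 6 + 18 + 54 = 80.

80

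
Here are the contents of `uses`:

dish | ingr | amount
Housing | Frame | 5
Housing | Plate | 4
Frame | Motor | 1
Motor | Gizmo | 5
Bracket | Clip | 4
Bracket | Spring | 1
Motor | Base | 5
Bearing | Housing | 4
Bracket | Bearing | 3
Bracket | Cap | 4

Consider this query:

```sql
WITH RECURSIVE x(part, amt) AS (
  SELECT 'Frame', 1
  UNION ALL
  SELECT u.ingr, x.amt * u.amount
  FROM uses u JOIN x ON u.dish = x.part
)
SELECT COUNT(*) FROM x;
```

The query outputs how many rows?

Base: (Frame, amt=1).
Iteration 1: components of {Frame} -> Motor = 1*1 = 1.
Iteration 2: components of {Motor} -> Base = 1*5 = 5, Gizmo = 1*5 = 5.
Iteration 3: no further components; recursion stops.
Total rows emitted: 4.

4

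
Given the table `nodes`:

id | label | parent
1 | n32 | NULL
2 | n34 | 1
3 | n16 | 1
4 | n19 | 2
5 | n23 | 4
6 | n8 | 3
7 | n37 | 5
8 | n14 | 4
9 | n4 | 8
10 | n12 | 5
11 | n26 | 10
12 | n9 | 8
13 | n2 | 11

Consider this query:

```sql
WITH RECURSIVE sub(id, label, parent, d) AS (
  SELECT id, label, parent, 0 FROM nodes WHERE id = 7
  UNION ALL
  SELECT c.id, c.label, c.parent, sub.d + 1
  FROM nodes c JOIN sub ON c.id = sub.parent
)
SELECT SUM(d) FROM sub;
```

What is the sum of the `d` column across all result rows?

10

Base: id=7 (n37), parent=5, d 0.
Iteration 1: join on id=5 -> n23 (id 5, parent=4, d 1).
Iteration 2: join on id=4 -> n19 (id 4, parent=2, d 2).
Iteration 3: join on id=2 -> n34 (id 2, parent=1, d 3).
Iteration 4: join on id=1 -> n32 (id 1, parent=NULL, d 4).
Iteration 5: parent is NULL; no match; recursion stops.
SUM(d) = 0 + 1 + 2 + 3 + 4 = 10.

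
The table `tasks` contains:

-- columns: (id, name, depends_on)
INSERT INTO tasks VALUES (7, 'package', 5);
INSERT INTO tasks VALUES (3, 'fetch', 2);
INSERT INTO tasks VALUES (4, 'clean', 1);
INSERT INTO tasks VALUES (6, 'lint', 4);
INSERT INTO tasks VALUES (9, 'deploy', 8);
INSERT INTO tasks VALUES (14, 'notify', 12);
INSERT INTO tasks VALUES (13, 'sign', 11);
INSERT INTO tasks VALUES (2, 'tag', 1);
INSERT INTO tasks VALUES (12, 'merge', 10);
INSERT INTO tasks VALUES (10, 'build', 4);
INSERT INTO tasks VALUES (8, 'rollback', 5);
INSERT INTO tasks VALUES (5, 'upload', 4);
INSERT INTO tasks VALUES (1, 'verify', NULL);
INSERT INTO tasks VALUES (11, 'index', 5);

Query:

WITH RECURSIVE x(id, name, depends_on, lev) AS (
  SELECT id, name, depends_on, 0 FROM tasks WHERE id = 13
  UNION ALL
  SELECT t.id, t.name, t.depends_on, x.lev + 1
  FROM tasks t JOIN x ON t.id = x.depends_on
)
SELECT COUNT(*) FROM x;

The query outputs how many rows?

5

Base: id=13 (sign), depends_on=11, lev 0.
Iteration 1: join on id=11 -> index (id 11, depends_on=5, lev 1).
Iteration 2: join on id=5 -> upload (id 5, depends_on=4, lev 2).
Iteration 3: join on id=4 -> clean (id 4, depends_on=1, lev 3).
Iteration 4: join on id=1 -> verify (id 1, depends_on=NULL, lev 4).
Iteration 5: depends_on is NULL; no match; recursion stops.
Total rows emitted: 5.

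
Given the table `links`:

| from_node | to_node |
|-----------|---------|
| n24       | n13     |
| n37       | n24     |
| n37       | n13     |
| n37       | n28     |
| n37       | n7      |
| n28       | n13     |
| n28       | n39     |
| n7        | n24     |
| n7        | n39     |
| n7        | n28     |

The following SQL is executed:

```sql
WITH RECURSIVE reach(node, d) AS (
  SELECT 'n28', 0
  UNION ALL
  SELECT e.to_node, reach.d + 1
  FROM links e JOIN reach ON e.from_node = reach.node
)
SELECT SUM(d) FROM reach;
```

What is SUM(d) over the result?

Base: (n28, d=0).
Iteration 1: edges from {n28} -> (n13, d=1), (n39, d=1).
Iteration 2: no outgoing edges from {n13,n39}; recursion stops.
SUM(d) = 0 + 1 + 1 = 2.

2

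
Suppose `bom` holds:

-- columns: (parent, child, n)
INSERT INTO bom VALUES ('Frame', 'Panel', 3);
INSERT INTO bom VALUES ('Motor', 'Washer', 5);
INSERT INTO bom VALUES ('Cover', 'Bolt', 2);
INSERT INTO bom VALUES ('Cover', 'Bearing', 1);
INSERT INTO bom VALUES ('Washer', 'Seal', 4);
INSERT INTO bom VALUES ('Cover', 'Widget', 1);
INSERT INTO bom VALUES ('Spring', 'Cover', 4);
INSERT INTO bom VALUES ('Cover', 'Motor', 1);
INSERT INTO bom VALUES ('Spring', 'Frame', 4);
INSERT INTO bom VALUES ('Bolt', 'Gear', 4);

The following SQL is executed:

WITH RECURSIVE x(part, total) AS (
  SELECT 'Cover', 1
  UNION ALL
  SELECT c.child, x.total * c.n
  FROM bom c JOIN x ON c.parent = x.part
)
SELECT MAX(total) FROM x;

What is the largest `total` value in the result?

Base: (Cover, total=1).
Iteration 1: components of {Cover} -> Bearing = 1*1 = 1, Bolt = 1*2 = 2, Motor = 1*1 = 1, Widget = 1*1 = 1.
Iteration 2: components of {Bearing,Bolt,Motor,Widget} -> Gear = 2*4 = 8, Washer = 1*5 = 5.
Iteration 3: components of {Gear,Washer} -> Seal = 5*4 = 20.
Iteration 4: no further components; recursion stops.
total values: 1, 1, 1, 2, 1, 5, 8, 20; the maximum is 20.

20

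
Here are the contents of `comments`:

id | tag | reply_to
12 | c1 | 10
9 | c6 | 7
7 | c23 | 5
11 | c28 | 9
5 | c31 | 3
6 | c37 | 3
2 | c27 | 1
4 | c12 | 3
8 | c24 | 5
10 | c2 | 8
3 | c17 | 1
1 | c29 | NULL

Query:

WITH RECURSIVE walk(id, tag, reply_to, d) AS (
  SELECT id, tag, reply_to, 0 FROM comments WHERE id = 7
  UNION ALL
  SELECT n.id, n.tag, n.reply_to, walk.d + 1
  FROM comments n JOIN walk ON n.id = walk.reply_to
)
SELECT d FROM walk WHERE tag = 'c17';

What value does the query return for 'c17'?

2

Base: id=7 (c23), reply_to=5, d 0.
Iteration 1: join on id=5 -> c31 (id 5, reply_to=3, d 1).
Iteration 2: join on id=3 -> c17 (id 3, reply_to=1, d 2).
Iteration 3: join on id=1 -> c29 (id 1, reply_to=NULL, d 3).
Iteration 4: reply_to is NULL; no match; recursion stops.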